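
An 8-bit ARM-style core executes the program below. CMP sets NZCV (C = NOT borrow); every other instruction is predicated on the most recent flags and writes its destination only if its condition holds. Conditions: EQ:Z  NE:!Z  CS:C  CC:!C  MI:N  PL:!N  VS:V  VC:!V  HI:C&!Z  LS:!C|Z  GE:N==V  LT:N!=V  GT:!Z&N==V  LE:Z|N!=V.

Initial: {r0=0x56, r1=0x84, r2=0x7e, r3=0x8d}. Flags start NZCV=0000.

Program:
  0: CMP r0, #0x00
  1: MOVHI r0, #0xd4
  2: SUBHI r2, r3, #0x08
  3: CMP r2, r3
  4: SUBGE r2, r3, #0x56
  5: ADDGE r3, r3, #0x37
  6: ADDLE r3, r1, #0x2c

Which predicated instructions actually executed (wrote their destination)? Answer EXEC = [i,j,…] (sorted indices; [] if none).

EXEC = [1,2,6]

[0] flags=0010 → (cmp)
[1] flags=0010 HI?T → r0=0xd4
[2] flags=0010 HI?T → r2=0x85
[3] flags=1000 → (cmp)
[4] flags=1000 GE?F → skip
[5] flags=1000 GE?F → skip
[6] flags=1000 LE?T → r3=0xb0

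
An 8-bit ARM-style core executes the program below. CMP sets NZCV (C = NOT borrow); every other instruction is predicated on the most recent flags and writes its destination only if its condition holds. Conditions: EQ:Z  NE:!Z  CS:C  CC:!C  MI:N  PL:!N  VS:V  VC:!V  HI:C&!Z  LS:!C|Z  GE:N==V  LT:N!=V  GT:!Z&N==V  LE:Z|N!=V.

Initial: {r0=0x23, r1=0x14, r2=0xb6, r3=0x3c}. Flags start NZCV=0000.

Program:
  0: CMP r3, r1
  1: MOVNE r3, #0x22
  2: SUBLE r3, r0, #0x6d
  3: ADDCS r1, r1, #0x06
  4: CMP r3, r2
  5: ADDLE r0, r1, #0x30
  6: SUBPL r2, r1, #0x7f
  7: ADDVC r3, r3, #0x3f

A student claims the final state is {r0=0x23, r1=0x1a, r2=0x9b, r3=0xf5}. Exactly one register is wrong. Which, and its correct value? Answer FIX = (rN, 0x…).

FIX = (r3, 0x61)

[0] flags=0010 → (cmp)
[1] flags=0010 NE?T → r3=0x22
[2] flags=0010 LE?F → skip
[3] flags=0010 CS?T → r1=0x1a
[4] flags=0000 → (cmp)
[5] flags=0000 LE?F → skip
[6] flags=0000 PL?T → r2=0x9b
[7] flags=0000 VC?T → r3=0x61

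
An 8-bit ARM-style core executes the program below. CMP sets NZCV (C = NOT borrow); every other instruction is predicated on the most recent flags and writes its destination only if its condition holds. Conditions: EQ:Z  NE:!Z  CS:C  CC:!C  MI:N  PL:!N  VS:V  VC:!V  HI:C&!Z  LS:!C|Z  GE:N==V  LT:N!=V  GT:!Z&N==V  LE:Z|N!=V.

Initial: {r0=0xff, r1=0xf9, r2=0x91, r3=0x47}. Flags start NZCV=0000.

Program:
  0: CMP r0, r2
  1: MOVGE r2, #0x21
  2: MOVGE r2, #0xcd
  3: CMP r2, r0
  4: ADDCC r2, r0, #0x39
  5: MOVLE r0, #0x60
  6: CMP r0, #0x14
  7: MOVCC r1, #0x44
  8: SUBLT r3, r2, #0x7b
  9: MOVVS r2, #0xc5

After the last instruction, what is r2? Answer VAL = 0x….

[0] flags=0010 → (cmp)
[1] flags=0010 GE?T → r2=0x21
[2] flags=0010 GE?T → r2=0xcd
[3] flags=1000 → (cmp)
[4] flags=1000 CC?T → r2=0x38
[5] flags=1000 LE?T → r0=0x60
[6] flags=0010 → (cmp)
[7] flags=0010 CC?F → skip
[8] flags=0010 LT?F → skip
[9] flags=0010 VS?F → skip

VAL = 0x38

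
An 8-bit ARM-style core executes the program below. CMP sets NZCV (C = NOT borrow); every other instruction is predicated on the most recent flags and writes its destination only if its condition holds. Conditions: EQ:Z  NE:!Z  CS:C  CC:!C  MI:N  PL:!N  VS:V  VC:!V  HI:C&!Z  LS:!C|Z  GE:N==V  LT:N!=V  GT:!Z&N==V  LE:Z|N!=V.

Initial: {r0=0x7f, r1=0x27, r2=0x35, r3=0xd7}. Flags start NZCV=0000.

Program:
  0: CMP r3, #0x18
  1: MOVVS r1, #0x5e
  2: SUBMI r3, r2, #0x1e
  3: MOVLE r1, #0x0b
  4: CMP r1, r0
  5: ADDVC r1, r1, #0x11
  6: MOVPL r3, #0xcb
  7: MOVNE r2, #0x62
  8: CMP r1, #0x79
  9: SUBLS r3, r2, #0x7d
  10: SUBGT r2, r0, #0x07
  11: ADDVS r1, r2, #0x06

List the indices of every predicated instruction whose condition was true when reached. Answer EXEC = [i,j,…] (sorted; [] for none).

0: ✓ CMP  NZCV=1010
1: · MOVVS
2: ✓ SUBMI  r3←0x17
3: ✓ MOVLE  r1←0x0b
4: ✓ CMP  NZCV=1000
5: ✓ ADDVC  r1←0x1c
6: · MOVPL
7: ✓ MOVNE  r2←0x62
8: ✓ CMP  NZCV=1000
9: ✓ SUBLS  r3←0xe5
10: · SUBGT
11: · ADDVS

EXEC = [2,3,5,7,9]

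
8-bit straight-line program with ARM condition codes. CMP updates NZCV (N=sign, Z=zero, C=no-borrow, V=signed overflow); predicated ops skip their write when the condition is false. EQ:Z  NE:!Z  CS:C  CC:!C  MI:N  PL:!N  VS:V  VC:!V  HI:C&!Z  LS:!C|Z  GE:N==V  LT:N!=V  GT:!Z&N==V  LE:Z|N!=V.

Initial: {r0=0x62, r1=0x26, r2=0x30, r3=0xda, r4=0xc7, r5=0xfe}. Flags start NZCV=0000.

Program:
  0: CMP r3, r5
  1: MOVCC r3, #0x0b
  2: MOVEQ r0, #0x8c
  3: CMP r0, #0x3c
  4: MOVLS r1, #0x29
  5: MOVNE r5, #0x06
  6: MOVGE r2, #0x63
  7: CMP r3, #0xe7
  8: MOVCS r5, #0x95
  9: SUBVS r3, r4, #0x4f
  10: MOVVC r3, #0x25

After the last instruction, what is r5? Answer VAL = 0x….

[0] flags=1000 → (cmp)
[1] flags=1000 CC?T → r3=0x0b
[2] flags=1000 EQ?F → skip
[3] flags=0010 → (cmp)
[4] flags=0010 LS?F → skip
[5] flags=0010 NE?T → r5=0x06
[6] flags=0010 GE?T → r2=0x63
[7] flags=0000 → (cmp)
[8] flags=0000 CS?F → skip
[9] flags=0000 VS?F → skip
[10] flags=0000 VC?T → r3=0x25

VAL = 0x06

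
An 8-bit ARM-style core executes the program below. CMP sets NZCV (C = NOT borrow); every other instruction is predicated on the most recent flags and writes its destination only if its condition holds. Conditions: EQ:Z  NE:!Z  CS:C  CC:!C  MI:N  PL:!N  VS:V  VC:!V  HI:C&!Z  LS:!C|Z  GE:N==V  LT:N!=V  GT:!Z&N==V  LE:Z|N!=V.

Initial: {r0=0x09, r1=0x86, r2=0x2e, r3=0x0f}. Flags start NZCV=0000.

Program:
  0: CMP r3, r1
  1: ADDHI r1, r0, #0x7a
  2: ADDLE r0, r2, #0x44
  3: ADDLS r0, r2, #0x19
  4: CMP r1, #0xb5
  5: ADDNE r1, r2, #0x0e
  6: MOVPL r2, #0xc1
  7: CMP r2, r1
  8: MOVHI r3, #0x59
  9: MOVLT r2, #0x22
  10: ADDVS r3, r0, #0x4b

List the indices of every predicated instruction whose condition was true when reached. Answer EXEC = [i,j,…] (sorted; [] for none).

EXEC = [3,5,9]

[0] flags=1001 → (cmp)
[1] flags=1001 HI?F → skip
[2] flags=1001 LE?F → skip
[3] flags=1001 LS?T → r0=0x47
[4] flags=1000 → (cmp)
[5] flags=1000 NE?T → r1=0x3c
[6] flags=1000 PL?F → skip
[7] flags=1000 → (cmp)
[8] flags=1000 HI?F → skip
[9] flags=1000 LT?T → r2=0x22
[10] flags=1000 VS?F → skip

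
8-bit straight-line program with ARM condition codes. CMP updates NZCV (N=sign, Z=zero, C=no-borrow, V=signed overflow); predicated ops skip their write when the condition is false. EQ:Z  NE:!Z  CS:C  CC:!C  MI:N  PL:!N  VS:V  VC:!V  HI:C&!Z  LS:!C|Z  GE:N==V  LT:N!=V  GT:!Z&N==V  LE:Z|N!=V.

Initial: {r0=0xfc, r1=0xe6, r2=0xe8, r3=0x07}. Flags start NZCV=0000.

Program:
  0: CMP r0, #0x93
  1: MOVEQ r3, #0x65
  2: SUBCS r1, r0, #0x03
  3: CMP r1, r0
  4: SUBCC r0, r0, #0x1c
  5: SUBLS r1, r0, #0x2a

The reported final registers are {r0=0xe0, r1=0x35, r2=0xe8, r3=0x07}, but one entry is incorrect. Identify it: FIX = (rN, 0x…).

FIX = (r1, 0xb6)

[0] flags=0010 → (cmp)
[1] flags=0010 EQ?F → skip
[2] flags=0010 CS?T → r1=0xf9
[3] flags=1000 → (cmp)
[4] flags=1000 CC?T → r0=0xe0
[5] flags=1000 LS?T → r1=0xb6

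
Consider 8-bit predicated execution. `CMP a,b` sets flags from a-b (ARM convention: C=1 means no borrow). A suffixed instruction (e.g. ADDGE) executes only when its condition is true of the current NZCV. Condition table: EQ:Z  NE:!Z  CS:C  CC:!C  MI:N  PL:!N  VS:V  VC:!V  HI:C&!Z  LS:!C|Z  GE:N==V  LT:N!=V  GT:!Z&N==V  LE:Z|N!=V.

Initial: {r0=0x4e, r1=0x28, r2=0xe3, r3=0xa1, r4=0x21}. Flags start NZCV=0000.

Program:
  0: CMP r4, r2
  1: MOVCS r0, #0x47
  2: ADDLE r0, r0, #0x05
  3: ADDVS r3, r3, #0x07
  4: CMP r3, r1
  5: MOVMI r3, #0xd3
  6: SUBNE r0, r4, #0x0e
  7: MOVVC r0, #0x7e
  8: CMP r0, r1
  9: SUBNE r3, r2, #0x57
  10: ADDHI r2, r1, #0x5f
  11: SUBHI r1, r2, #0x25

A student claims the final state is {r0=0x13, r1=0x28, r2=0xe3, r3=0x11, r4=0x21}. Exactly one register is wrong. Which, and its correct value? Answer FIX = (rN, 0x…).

FIX = (r3, 0x8c)

0: ✓ CMP  NZCV=0000
1: · MOVCS
2: · ADDLE
3: · ADDVS
4: ✓ CMP  NZCV=0011
5: · MOVMI
6: ✓ SUBNE  r0←0x13
7: · MOVVC
8: ✓ CMP  NZCV=1000
9: ✓ SUBNE  r3←0x8c
10: · ADDHI
11: · SUBHI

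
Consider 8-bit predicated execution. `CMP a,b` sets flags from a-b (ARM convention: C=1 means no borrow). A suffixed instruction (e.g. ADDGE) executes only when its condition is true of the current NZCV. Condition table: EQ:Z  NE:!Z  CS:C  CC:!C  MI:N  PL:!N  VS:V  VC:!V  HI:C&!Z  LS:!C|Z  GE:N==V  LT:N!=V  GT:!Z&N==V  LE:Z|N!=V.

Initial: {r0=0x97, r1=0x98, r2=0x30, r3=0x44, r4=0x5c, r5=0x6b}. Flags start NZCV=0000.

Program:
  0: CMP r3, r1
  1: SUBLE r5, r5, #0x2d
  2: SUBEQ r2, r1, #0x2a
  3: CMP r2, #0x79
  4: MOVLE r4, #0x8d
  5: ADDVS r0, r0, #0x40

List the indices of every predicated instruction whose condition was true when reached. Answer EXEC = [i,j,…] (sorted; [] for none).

0: ✓ CMP  NZCV=1001
1: · SUBLE
2: · SUBEQ
3: ✓ CMP  NZCV=1000
4: ✓ MOVLE  r4←0x8d
5: · ADDVS

EXEC = [4]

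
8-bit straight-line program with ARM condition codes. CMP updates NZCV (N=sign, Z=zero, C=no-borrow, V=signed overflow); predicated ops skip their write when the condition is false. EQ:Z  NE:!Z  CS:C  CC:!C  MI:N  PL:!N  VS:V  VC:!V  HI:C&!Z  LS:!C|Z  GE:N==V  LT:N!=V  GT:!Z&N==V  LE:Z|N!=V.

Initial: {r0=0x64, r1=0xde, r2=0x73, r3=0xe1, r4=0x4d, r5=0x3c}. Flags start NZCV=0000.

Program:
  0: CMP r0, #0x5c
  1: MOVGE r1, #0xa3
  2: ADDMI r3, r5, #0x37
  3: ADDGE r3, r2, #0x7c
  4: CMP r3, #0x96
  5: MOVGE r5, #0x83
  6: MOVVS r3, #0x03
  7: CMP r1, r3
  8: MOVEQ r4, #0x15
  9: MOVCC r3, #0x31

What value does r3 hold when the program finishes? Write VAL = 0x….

VAL = 0x31

[0] flags=0010 → (cmp)
[1] flags=0010 GE?T → r1=0xa3
[2] flags=0010 MI?F → skip
[3] flags=0010 GE?T → r3=0xef
[4] flags=0010 → (cmp)
[5] flags=0010 GE?T → r5=0x83
[6] flags=0010 VS?F → skip
[7] flags=1000 → (cmp)
[8] flags=1000 EQ?F → skip
[9] flags=1000 CC?T → r3=0x31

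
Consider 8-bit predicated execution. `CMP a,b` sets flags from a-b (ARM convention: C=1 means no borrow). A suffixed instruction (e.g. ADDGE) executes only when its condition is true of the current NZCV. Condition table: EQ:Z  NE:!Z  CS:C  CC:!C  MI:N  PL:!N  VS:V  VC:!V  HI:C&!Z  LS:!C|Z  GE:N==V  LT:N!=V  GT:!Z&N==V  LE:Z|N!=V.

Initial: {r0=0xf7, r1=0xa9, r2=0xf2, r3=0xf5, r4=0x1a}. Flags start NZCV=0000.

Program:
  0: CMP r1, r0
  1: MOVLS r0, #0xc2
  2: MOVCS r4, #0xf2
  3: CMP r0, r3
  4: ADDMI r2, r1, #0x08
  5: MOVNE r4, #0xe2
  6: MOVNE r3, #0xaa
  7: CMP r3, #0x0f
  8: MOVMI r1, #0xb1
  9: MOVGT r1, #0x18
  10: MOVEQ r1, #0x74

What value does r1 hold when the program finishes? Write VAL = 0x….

0: ✓ CMP  NZCV=1000
1: ✓ MOVLS  r0←0xc2
2: · MOVCS
3: ✓ CMP  NZCV=1000
4: ✓ ADDMI  r2←0xb1
5: ✓ MOVNE  r4←0xe2
6: ✓ MOVNE  r3←0xaa
7: ✓ CMP  NZCV=1010
8: ✓ MOVMI  r1←0xb1
9: · MOVGT
10: · MOVEQ

VAL = 0xb1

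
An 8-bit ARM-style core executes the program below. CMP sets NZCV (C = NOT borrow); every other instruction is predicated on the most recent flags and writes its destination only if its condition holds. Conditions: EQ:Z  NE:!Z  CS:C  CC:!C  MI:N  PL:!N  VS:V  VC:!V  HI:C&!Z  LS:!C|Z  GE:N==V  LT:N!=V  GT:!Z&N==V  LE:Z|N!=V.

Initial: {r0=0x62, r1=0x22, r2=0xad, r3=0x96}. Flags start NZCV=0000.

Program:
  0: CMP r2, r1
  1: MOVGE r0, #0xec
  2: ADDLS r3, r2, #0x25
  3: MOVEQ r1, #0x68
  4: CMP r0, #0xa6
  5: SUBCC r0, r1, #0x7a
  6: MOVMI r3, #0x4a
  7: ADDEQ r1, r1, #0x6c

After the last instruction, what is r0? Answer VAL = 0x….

0: ✓ CMP  NZCV=1010
1: · MOVGE
2: · ADDLS
3: · MOVEQ
4: ✓ CMP  NZCV=1001
5: ✓ SUBCC  r0←0xa8
6: ✓ MOVMI  r3←0x4a
7: · ADDEQ

VAL = 0xa8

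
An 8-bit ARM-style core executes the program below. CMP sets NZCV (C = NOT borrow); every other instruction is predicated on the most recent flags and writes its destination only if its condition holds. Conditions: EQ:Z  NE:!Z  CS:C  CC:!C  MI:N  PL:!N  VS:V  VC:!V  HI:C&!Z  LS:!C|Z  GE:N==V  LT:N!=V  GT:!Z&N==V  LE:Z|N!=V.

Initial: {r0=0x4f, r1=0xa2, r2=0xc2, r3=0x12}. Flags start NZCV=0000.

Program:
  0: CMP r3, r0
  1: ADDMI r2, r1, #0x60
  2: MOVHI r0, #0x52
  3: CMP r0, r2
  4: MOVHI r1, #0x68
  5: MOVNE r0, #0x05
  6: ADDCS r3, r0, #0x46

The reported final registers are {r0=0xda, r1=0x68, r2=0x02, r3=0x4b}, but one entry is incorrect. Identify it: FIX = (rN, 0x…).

FIX = (r0, 0x05)

0: ✓ CMP  NZCV=1000
1: ✓ ADDMI  r2←0x02
2: · MOVHI
3: ✓ CMP  NZCV=0010
4: ✓ MOVHI  r1←0x68
5: ✓ MOVNE  r0←0x05
6: ✓ ADDCS  r3←0x4b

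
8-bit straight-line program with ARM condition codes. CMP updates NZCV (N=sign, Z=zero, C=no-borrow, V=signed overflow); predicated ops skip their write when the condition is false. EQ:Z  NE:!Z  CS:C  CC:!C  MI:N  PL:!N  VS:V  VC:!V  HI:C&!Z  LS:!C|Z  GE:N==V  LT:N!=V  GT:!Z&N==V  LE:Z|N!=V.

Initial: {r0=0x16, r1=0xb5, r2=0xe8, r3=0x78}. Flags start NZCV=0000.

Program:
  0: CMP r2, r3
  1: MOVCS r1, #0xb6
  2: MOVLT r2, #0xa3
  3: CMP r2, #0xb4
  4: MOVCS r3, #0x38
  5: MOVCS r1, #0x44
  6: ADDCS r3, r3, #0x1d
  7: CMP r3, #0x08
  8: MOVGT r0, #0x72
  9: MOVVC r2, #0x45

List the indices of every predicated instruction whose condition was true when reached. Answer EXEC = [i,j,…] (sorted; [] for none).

EXEC = [1,2,8,9]

[0] flags=0011 → (cmp)
[1] flags=0011 CS?T → r1=0xb6
[2] flags=0011 LT?T → r2=0xa3
[3] flags=1000 → (cmp)
[4] flags=1000 CS?F → skip
[5] flags=1000 CS?F → skip
[6] flags=1000 CS?F → skip
[7] flags=0010 → (cmp)
[8] flags=0010 GT?T → r0=0x72
[9] flags=0010 VC?T → r2=0x45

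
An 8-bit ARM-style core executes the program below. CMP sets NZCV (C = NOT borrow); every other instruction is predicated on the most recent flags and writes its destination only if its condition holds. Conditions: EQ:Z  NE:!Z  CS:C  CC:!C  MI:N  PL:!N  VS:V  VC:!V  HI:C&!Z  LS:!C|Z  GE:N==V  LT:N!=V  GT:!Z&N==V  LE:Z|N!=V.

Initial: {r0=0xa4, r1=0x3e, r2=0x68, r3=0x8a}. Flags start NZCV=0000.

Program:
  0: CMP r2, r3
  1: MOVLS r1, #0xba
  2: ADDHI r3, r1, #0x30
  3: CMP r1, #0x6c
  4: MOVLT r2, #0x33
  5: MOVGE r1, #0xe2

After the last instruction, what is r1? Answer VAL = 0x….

0: ✓ CMP  NZCV=1001
1: ✓ MOVLS  r1←0xba
2: · ADDHI
3: ✓ CMP  NZCV=0011
4: ✓ MOVLT  r2←0x33
5: · MOVGE

VAL = 0xba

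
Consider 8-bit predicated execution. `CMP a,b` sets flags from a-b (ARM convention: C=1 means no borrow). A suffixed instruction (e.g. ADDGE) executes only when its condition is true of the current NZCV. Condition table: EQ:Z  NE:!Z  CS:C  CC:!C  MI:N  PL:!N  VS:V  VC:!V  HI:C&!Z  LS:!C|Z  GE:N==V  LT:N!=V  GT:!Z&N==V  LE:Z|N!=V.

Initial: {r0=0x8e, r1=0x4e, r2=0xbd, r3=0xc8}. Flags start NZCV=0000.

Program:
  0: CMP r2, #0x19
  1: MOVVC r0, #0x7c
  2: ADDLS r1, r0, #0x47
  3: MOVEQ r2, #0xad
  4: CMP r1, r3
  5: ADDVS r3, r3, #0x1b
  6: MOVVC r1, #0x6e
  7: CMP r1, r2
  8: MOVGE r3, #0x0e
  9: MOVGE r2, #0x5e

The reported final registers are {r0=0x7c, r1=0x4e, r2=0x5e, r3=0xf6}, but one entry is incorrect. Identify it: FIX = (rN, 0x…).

0: ✓ CMP  NZCV=1010
1: ✓ MOVVC  r0←0x7c
2: · ADDLS
3: · MOVEQ
4: ✓ CMP  NZCV=1001
5: ✓ ADDVS  r3←0xe3
6: · MOVVC
7: ✓ CMP  NZCV=1001
8: ✓ MOVGE  r3←0x0e
9: ✓ MOVGE  r2←0x5e

FIX = (r3, 0x0e)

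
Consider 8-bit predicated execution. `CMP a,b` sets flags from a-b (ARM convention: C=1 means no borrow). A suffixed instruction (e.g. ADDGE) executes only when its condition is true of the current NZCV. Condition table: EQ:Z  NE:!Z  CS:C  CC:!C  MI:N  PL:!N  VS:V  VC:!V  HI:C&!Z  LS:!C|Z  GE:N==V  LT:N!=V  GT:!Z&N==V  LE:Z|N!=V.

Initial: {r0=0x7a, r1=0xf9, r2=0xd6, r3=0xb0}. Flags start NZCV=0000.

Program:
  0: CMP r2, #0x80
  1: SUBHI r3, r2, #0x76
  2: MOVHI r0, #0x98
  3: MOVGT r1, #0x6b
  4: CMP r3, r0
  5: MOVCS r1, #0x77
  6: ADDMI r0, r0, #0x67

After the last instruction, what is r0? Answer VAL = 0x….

0: ✓ CMP  NZCV=0010
1: ✓ SUBHI  r3←0x60
2: ✓ MOVHI  r0←0x98
3: ✓ MOVGT  r1←0x6b
4: ✓ CMP  NZCV=1001
5: · MOVCS
6: ✓ ADDMI  r0←0xff

VAL = 0xff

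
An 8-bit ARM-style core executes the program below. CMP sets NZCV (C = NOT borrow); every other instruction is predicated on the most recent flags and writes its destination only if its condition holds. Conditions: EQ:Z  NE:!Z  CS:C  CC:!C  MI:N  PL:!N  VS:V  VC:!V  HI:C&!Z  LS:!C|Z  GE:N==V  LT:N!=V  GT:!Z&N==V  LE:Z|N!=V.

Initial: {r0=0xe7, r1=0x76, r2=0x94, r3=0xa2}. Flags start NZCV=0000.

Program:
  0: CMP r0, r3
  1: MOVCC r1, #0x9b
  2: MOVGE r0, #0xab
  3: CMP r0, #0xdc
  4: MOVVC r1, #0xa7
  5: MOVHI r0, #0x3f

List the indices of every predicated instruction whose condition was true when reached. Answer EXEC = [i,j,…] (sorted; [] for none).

EXEC = [2,4]

[0] flags=0010 → (cmp)
[1] flags=0010 CC?F → skip
[2] flags=0010 GE?T → r0=0xab
[3] flags=1000 → (cmp)
[4] flags=1000 VC?T → r1=0xa7
[5] flags=1000 HI?F → skip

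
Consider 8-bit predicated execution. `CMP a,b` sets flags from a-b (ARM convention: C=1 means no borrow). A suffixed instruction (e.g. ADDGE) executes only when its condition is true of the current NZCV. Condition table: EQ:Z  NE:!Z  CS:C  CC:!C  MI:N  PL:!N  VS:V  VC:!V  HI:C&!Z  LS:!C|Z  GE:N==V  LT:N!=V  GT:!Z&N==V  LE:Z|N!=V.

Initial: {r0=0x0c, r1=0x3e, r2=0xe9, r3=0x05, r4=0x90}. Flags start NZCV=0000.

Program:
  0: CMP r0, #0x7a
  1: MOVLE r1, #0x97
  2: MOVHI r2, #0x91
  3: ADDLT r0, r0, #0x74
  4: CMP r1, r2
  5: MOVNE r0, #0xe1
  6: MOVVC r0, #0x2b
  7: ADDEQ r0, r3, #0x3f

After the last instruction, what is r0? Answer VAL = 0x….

[0] flags=1000 → (cmp)
[1] flags=1000 LE?T → r1=0x97
[2] flags=1000 HI?F → skip
[3] flags=1000 LT?T → r0=0x80
[4] flags=1000 → (cmp)
[5] flags=1000 NE?T → r0=0xe1
[6] flags=1000 VC?T → r0=0x2b
[7] flags=1000 EQ?F → skip

VAL = 0x2b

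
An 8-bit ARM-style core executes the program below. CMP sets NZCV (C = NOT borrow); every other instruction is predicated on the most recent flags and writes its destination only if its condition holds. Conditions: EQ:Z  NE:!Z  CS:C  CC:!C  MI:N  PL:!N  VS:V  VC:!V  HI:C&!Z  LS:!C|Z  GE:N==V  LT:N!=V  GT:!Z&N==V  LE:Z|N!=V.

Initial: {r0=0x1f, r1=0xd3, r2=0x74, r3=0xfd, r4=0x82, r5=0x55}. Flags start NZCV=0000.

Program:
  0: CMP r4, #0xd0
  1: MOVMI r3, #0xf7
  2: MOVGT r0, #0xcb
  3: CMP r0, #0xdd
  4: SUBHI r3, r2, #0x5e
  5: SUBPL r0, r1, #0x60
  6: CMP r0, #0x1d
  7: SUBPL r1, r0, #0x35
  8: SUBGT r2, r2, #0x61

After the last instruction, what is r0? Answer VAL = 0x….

VAL = 0x73

0: ✓ CMP  NZCV=1000
1: ✓ MOVMI  r3←0xf7
2: · MOVGT
3: ✓ CMP  NZCV=0000
4: · SUBHI
5: ✓ SUBPL  r0←0x73
6: ✓ CMP  NZCV=0010
7: ✓ SUBPL  r1←0x3e
8: ✓ SUBGT  r2←0x13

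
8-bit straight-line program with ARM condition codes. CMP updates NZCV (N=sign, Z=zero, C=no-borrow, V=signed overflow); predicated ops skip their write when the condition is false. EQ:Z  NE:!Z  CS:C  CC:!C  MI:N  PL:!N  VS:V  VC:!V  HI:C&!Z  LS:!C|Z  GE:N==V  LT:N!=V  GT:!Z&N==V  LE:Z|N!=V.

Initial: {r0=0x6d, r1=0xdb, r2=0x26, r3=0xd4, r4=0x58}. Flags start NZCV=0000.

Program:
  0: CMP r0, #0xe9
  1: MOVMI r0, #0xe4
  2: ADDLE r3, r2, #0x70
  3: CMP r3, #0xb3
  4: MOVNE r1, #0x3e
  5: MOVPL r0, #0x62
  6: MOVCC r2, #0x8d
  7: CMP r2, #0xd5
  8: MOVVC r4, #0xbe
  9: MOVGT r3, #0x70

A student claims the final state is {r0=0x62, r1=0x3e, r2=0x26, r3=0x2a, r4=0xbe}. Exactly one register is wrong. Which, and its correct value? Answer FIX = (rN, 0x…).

FIX = (r3, 0x70)

[0] flags=1001 → (cmp)
[1] flags=1001 MI?T → r0=0xe4
[2] flags=1001 LE?F → skip
[3] flags=0010 → (cmp)
[4] flags=0010 NE?T → r1=0x3e
[5] flags=0010 PL?T → r0=0x62
[6] flags=0010 CC?F → skip
[7] flags=0000 → (cmp)
[8] flags=0000 VC?T → r4=0xbe
[9] flags=0000 GT?T → r3=0x70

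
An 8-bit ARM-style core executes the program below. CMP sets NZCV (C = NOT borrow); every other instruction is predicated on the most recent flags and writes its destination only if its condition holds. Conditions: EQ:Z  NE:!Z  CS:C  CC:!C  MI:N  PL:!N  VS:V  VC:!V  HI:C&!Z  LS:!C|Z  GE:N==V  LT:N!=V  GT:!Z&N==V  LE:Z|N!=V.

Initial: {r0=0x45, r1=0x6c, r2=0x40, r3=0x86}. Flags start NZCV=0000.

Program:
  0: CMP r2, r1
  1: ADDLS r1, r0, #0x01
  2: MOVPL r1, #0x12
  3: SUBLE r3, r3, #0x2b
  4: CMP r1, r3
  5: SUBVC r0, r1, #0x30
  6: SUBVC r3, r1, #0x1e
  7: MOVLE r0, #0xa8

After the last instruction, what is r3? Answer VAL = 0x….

VAL = 0x28

0: ✓ CMP  NZCV=1000
1: ✓ ADDLS  r1←0x46
2: · MOVPL
3: ✓ SUBLE  r3←0x5b
4: ✓ CMP  NZCV=1000
5: ✓ SUBVC  r0←0x16
6: ✓ SUBVC  r3←0x28
7: ✓ MOVLE  r0←0xa8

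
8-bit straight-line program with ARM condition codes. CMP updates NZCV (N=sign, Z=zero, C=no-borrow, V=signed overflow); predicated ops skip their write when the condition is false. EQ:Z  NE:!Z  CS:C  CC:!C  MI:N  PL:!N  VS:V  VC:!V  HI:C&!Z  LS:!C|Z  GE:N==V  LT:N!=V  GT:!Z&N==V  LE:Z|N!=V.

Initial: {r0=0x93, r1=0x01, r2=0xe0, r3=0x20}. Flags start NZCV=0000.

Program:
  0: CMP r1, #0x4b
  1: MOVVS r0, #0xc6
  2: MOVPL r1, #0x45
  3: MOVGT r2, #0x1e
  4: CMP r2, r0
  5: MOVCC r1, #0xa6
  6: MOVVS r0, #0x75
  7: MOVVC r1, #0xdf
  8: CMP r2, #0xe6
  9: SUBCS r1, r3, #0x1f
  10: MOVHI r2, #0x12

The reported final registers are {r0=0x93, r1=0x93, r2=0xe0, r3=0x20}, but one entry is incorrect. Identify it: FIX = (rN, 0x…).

FIX = (r1, 0xdf)

0: ✓ CMP  NZCV=1000
1: · MOVVS
2: · MOVPL
3: · MOVGT
4: ✓ CMP  NZCV=0010
5: · MOVCC
6: · MOVVS
7: ✓ MOVVC  r1←0xdf
8: ✓ CMP  NZCV=1000
9: · SUBCS
10: · MOVHI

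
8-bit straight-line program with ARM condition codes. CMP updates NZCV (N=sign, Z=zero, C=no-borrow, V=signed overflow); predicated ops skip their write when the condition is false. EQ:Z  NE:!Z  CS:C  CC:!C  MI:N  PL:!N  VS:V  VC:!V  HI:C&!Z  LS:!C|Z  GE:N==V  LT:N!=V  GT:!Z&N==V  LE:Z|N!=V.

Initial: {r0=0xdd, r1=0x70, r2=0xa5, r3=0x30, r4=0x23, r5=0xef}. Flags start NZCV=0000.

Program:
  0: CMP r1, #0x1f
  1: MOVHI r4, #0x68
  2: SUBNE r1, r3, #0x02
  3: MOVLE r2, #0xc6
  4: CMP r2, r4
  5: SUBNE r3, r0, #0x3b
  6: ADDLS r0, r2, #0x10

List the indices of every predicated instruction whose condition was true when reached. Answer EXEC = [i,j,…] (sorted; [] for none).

EXEC = [1,2,5]

[0] flags=0010 → (cmp)
[1] flags=0010 HI?T → r4=0x68
[2] flags=0010 NE?T → r1=0x2e
[3] flags=0010 LE?F → skip
[4] flags=0011 → (cmp)
[5] flags=0011 NE?T → r3=0xa2
[6] flags=0011 LS?F → skip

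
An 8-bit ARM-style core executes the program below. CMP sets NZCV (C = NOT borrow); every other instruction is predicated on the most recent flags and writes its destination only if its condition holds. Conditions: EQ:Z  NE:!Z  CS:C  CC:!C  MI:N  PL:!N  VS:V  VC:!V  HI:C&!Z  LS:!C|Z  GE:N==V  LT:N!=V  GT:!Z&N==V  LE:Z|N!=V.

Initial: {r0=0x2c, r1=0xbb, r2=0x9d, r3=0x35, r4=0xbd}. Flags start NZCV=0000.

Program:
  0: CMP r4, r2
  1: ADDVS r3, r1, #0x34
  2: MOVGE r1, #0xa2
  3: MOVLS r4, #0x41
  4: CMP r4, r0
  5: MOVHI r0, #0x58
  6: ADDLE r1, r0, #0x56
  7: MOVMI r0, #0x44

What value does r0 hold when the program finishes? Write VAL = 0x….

VAL = 0x44

0: ✓ CMP  NZCV=0010
1: · ADDVS
2: ✓ MOVGE  r1←0xa2
3: · MOVLS
4: ✓ CMP  NZCV=1010
5: ✓ MOVHI  r0←0x58
6: ✓ ADDLE  r1←0xae
7: ✓ MOVMI  r0←0x44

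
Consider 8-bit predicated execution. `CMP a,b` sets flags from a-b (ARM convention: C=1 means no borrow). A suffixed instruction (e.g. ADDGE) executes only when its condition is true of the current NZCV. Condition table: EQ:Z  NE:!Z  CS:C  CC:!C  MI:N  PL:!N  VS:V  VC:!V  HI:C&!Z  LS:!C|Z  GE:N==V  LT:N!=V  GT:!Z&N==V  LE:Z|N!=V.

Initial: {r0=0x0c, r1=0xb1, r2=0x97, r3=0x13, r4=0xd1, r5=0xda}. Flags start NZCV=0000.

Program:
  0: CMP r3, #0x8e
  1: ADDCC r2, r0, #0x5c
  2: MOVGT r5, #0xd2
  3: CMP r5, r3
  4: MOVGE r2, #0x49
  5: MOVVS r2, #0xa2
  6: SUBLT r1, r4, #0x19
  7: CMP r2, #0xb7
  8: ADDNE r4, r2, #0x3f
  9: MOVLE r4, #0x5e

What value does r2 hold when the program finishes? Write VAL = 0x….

VAL = 0x68

[0] flags=1001 → (cmp)
[1] flags=1001 CC?T → r2=0x68
[2] flags=1001 GT?T → r5=0xd2
[3] flags=1010 → (cmp)
[4] flags=1010 GE?F → skip
[5] flags=1010 VS?F → skip
[6] flags=1010 LT?T → r1=0xb8
[7] flags=1001 → (cmp)
[8] flags=1001 NE?T → r4=0xa7
[9] flags=1001 LE?F → skip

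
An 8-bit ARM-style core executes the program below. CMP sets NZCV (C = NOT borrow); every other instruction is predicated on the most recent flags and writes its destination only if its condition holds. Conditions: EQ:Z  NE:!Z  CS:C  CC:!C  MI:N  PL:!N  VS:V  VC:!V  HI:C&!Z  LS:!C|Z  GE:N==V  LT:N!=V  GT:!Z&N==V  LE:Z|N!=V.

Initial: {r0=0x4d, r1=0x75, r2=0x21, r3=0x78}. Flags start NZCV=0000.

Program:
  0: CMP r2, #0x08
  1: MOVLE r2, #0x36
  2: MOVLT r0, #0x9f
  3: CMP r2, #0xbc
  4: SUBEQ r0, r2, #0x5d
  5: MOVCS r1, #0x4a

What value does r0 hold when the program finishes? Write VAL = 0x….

VAL = 0x4d

0: ✓ CMP  NZCV=0010
1: · MOVLE
2: · MOVLT
3: ✓ CMP  NZCV=0000
4: · SUBEQ
5: · MOVCS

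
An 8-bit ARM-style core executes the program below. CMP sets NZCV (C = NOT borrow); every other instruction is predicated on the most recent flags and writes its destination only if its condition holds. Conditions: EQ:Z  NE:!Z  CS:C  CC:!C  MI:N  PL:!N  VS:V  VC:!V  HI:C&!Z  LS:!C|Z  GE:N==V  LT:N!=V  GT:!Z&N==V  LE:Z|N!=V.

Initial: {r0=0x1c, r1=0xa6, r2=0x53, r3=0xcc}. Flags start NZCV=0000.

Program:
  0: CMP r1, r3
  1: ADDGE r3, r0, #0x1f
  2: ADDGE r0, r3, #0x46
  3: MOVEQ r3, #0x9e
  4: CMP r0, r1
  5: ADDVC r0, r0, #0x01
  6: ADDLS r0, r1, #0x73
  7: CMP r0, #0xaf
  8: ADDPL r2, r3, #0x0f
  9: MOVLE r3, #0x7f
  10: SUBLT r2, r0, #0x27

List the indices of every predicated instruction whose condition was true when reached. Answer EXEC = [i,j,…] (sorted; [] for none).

EXEC = [5,6,8]

[0] flags=1000 → (cmp)
[1] flags=1000 GE?F → skip
[2] flags=1000 GE?F → skip
[3] flags=1000 EQ?F → skip
[4] flags=0000 → (cmp)
[5] flags=0000 VC?T → r0=0x1d
[6] flags=0000 LS?T → r0=0x19
[7] flags=0000 → (cmp)
[8] flags=0000 PL?T → r2=0xdb
[9] flags=0000 LE?F → skip
[10] flags=0000 LT?F → skip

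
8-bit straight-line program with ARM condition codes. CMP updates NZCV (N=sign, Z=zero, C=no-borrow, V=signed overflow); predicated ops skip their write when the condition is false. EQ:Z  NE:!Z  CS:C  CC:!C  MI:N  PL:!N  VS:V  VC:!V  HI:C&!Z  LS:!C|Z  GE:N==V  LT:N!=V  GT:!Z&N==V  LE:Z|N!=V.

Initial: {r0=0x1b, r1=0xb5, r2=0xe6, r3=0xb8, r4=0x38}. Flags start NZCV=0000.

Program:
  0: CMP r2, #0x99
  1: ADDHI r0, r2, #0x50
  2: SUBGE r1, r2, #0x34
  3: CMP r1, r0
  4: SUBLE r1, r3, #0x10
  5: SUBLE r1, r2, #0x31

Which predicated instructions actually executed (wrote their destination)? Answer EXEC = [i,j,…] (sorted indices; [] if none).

[0] flags=0010 → (cmp)
[1] flags=0010 HI?T → r0=0x36
[2] flags=0010 GE?T → r1=0xb2
[3] flags=0011 → (cmp)
[4] flags=0011 LE?T → r1=0xa8
[5] flags=0011 LE?T → r1=0xb5

EXEC = [1,2,4,5]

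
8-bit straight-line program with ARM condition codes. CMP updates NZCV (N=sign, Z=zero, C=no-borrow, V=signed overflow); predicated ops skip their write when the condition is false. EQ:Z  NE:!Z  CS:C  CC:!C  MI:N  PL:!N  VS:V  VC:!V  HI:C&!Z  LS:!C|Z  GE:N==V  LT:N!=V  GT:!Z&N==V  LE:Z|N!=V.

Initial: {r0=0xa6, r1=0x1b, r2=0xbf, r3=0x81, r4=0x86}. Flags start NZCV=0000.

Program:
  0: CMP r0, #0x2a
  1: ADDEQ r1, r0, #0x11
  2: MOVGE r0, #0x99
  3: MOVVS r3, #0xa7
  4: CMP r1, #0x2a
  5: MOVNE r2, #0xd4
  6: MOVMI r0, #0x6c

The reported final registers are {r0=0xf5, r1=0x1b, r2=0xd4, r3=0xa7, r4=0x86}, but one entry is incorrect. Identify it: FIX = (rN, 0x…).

[0] flags=0011 → (cmp)
[1] flags=0011 EQ?F → skip
[2] flags=0011 GE?F → skip
[3] flags=0011 VS?T → r3=0xa7
[4] flags=1000 → (cmp)
[5] flags=1000 NE?T → r2=0xd4
[6] flags=1000 MI?T → r0=0x6c

FIX = (r0, 0x6c)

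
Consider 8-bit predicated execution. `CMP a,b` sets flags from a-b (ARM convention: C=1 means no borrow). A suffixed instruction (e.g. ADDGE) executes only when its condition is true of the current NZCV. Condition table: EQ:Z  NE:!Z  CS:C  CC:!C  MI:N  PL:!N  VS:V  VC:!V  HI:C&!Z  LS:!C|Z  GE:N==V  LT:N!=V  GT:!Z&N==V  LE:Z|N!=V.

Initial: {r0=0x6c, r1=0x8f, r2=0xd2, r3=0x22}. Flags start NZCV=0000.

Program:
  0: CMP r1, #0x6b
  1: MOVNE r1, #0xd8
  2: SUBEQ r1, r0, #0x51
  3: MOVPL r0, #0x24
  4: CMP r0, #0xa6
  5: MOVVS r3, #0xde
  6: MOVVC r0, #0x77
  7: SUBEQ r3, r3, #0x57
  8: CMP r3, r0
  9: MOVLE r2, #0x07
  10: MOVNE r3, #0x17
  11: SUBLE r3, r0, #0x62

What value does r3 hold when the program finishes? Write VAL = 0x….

0: ✓ CMP  NZCV=0011
1: ✓ MOVNE  r1←0xd8
2: · SUBEQ
3: ✓ MOVPL  r0←0x24
4: ✓ CMP  NZCV=0000
5: · MOVVS
6: ✓ MOVVC  r0←0x77
7: · SUBEQ
8: ✓ CMP  NZCV=1000
9: ✓ MOVLE  r2←0x07
10: ✓ MOVNE  r3←0x17
11: ✓ SUBLE  r3←0x15

VAL = 0x15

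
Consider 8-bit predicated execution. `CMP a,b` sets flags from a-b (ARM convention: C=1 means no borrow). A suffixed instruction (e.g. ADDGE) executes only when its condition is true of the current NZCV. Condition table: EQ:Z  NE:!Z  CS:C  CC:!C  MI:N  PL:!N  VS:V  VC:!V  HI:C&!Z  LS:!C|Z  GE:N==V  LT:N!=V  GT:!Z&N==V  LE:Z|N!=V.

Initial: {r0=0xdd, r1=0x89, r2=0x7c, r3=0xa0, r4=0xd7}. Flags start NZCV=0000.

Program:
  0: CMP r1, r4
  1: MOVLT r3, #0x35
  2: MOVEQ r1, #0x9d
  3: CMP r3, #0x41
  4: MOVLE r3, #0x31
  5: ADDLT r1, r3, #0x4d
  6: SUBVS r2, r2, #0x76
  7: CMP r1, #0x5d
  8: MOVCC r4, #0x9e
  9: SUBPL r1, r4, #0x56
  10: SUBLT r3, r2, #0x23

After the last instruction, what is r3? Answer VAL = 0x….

VAL = 0x31

0: ✓ CMP  NZCV=1000
1: ✓ MOVLT  r3←0x35
2: · MOVEQ
3: ✓ CMP  NZCV=1000
4: ✓ MOVLE  r3←0x31
5: ✓ ADDLT  r1←0x7e
6: · SUBVS
7: ✓ CMP  NZCV=0010
8: · MOVCC
9: ✓ SUBPL  r1←0x81
10: · SUBLT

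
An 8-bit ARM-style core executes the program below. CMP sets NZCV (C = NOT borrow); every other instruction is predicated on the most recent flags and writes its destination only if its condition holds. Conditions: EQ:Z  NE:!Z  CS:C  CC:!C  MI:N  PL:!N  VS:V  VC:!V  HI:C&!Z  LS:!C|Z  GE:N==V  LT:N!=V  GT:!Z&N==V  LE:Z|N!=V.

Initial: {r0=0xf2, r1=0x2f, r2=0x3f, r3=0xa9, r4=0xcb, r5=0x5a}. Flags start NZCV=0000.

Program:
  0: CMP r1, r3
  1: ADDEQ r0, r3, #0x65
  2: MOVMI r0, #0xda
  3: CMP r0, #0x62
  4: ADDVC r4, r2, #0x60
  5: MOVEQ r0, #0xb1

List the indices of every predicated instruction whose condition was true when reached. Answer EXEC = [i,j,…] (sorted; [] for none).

0: ✓ CMP  NZCV=1001
1: · ADDEQ
2: ✓ MOVMI  r0←0xda
3: ✓ CMP  NZCV=0011
4: · ADDVC
5: · MOVEQ

EXEC = [2]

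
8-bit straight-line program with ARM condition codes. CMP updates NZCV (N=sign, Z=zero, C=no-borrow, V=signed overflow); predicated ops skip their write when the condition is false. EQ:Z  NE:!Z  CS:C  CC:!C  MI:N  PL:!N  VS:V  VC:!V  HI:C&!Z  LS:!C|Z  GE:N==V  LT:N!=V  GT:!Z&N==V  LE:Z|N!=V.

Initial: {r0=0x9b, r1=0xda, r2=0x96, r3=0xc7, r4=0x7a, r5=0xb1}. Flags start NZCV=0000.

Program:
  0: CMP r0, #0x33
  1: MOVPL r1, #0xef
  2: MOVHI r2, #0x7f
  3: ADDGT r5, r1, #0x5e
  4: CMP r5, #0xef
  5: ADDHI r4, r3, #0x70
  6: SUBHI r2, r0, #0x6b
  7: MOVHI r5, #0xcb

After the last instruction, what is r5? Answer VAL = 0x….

0: ✓ CMP  NZCV=0011
1: ✓ MOVPL  r1←0xef
2: ✓ MOVHI  r2←0x7f
3: · ADDGT
4: ✓ CMP  NZCV=1000
5: · ADDHI
6: · SUBHI
7: · MOVHI

VAL = 0xb1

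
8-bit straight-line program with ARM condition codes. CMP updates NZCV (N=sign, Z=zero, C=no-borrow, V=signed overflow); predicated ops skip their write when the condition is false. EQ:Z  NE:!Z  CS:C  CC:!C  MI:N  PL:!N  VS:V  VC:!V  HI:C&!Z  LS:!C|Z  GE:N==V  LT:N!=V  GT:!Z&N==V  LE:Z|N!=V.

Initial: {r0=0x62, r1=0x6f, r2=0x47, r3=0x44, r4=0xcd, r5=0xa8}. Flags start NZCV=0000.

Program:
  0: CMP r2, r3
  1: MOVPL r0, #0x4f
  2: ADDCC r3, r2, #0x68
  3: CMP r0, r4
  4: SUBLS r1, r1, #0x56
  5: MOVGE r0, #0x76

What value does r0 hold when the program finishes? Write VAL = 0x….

0: ✓ CMP  NZCV=0010
1: ✓ MOVPL  r0←0x4f
2: · ADDCC
3: ✓ CMP  NZCV=1001
4: ✓ SUBLS  r1←0x19
5: ✓ MOVGE  r0←0x76

VAL = 0x76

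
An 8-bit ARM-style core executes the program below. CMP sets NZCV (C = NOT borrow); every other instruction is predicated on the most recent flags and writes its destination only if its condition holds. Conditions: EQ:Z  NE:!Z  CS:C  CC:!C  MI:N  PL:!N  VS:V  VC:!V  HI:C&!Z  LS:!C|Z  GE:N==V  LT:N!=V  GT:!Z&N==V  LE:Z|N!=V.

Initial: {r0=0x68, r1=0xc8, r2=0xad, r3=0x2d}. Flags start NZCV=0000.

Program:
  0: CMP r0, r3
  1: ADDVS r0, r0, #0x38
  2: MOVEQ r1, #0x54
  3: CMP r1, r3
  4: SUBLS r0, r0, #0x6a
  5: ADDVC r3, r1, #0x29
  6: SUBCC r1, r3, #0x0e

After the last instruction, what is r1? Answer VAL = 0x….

VAL = 0xc8

0: ✓ CMP  NZCV=0010
1: · ADDVS
2: · MOVEQ
3: ✓ CMP  NZCV=1010
4: · SUBLS
5: ✓ ADDVC  r3←0xf1
6: · SUBCC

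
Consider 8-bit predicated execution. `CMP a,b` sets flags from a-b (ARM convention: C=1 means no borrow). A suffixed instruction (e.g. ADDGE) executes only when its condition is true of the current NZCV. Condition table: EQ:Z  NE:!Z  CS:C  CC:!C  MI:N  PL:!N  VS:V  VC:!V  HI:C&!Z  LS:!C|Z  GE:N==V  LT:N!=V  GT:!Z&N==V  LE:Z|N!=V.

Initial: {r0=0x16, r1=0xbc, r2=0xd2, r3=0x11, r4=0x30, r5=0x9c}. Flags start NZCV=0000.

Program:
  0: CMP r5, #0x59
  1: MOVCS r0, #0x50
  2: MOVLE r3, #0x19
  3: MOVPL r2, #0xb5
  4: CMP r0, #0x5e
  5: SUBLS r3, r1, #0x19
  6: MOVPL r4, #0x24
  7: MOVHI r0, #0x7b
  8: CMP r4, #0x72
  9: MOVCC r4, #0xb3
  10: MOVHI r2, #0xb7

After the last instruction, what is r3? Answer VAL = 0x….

VAL = 0xa3

[0] flags=0011 → (cmp)
[1] flags=0011 CS?T → r0=0x50
[2] flags=0011 LE?T → r3=0x19
[3] flags=0011 PL?T → r2=0xb5
[4] flags=1000 → (cmp)
[5] flags=1000 LS?T → r3=0xa3
[6] flags=1000 PL?F → skip
[7] flags=1000 HI?F → skip
[8] flags=1000 → (cmp)
[9] flags=1000 CC?T → r4=0xb3
[10] flags=1000 HI?F → skip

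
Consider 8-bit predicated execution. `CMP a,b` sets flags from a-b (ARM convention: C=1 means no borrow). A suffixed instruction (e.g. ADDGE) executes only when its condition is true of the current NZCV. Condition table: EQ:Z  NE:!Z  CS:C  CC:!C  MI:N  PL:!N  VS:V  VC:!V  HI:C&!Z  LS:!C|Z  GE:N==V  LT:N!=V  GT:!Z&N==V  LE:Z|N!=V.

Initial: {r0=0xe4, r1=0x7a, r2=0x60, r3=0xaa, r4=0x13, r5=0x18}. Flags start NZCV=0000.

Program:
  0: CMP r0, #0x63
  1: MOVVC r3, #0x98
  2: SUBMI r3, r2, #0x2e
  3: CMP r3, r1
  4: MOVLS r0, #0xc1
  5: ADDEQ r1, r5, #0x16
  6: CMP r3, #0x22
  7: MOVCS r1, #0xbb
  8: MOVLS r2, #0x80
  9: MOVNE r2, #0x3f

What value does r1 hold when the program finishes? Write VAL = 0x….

VAL = 0xbb

0: ✓ CMP  NZCV=1010
1: ✓ MOVVC  r3←0x98
2: ✓ SUBMI  r3←0x32
3: ✓ CMP  NZCV=1000
4: ✓ MOVLS  r0←0xc1
5: · ADDEQ
6: ✓ CMP  NZCV=0010
7: ✓ MOVCS  r1←0xbb
8: · MOVLS
9: ✓ MOVNE  r2←0x3f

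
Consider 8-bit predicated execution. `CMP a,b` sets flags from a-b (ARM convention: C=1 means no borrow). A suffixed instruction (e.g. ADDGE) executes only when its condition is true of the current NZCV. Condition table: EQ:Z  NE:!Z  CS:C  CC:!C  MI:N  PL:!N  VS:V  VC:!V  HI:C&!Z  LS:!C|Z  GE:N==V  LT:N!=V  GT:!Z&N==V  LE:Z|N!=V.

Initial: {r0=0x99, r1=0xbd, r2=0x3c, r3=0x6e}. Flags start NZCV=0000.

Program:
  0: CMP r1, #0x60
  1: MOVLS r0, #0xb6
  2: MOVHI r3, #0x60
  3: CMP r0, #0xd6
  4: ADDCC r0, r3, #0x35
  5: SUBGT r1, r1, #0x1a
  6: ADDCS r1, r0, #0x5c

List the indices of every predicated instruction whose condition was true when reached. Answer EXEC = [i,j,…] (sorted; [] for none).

0: ✓ CMP  NZCV=0011
1: · MOVLS
2: ✓ MOVHI  r3←0x60
3: ✓ CMP  NZCV=1000
4: ✓ ADDCC  r0←0x95
5: · SUBGT
6: · ADDCS

EXEC = [2,4]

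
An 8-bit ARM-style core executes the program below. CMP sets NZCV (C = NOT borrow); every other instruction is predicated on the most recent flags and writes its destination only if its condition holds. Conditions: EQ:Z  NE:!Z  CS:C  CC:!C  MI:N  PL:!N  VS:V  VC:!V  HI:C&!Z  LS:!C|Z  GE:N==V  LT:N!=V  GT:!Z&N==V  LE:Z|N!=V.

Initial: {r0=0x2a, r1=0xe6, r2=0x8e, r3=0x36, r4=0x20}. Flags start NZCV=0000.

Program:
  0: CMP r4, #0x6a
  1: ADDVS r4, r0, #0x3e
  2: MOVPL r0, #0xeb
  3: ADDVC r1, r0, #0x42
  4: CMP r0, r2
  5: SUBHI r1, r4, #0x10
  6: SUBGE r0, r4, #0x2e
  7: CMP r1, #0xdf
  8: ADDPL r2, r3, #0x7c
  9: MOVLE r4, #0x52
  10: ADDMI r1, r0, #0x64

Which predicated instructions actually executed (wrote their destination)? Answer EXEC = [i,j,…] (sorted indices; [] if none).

0: ✓ CMP  NZCV=1000
1: · ADDVS
2: · MOVPL
3: ✓ ADDVC  r1←0x6c
4: ✓ CMP  NZCV=1001
5: · SUBHI
6: ✓ SUBGE  r0←0xf2
7: ✓ CMP  NZCV=1001
8: · ADDPL
9: · MOVLE
10: ✓ ADDMI  r1←0x56

EXEC = [3,6,10]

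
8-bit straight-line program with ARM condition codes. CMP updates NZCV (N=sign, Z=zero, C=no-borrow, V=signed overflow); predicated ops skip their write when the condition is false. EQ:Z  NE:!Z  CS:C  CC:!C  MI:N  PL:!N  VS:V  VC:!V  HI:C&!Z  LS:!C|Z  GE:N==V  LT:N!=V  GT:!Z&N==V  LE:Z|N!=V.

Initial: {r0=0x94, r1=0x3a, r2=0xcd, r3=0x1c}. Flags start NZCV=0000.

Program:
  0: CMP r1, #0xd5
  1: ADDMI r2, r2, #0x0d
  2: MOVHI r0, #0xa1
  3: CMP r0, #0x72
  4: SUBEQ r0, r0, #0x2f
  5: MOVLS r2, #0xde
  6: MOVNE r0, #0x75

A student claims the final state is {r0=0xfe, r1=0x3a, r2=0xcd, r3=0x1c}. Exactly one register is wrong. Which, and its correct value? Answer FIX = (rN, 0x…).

FIX = (r0, 0x75)

0: ✓ CMP  NZCV=0000
1: · ADDMI
2: · MOVHI
3: ✓ CMP  NZCV=0011
4: · SUBEQ
5: · MOVLS
6: ✓ MOVNE  r0←0x75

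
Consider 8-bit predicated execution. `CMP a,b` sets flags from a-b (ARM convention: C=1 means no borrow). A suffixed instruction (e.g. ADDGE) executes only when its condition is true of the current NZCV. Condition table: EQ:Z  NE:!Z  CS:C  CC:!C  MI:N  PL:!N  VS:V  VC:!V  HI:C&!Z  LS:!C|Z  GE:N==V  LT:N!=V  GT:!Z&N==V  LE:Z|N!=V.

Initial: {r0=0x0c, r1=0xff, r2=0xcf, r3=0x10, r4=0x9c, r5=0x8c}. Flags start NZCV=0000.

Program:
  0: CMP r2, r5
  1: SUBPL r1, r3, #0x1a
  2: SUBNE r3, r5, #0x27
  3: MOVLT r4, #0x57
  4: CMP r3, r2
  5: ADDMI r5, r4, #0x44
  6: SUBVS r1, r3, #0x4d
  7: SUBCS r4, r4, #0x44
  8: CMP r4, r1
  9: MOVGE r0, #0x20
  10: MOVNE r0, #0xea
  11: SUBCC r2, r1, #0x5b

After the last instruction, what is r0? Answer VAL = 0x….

[0] flags=0010 → (cmp)
[1] flags=0010 PL?T → r1=0xf6
[2] flags=0010 NE?T → r3=0x65
[3] flags=0010 LT?F → skip
[4] flags=1001 → (cmp)
[5] flags=1001 MI?T → r5=0xe0
[6] flags=1001 VS?T → r1=0x18
[7] flags=1001 CS?F → skip
[8] flags=1010 → (cmp)
[9] flags=1010 GE?F → skip
[10] flags=1010 NE?T → r0=0xea
[11] flags=1010 CC?F → skip

VAL = 0xea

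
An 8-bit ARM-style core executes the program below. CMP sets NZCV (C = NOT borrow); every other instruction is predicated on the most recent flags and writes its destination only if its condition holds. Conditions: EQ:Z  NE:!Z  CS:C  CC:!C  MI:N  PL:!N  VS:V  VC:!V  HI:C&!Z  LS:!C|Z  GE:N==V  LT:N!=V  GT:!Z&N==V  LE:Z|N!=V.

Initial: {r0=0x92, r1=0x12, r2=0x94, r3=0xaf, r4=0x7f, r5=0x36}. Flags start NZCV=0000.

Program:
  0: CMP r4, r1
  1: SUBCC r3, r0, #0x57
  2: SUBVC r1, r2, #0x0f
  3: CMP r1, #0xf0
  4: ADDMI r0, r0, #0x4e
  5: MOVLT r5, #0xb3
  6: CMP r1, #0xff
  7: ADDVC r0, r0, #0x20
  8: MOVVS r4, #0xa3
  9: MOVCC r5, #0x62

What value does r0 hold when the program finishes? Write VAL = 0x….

0: ✓ CMP  NZCV=0010
1: · SUBCC
2: ✓ SUBVC  r1←0x85
3: ✓ CMP  NZCV=1000
4: ✓ ADDMI  r0←0xe0
5: ✓ MOVLT  r5←0xb3
6: ✓ CMP  NZCV=1000
7: ✓ ADDVC  r0←0x00
8: · MOVVS
9: ✓ MOVCC  r5←0x62

VAL = 0x00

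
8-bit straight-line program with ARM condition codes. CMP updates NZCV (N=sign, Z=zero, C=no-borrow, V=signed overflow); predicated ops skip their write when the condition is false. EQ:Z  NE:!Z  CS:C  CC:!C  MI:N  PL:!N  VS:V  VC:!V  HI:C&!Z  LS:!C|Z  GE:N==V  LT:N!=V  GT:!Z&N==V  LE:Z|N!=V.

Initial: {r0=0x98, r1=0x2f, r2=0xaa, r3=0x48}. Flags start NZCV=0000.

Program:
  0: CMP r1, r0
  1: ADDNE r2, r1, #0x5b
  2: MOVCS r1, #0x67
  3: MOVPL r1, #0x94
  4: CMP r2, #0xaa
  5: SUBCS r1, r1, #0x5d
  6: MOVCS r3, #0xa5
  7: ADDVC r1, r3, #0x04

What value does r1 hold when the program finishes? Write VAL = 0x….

[0] flags=1001 → (cmp)
[1] flags=1001 NE?T → r2=0x8a
[2] flags=1001 CS?F → skip
[3] flags=1001 PL?F → skip
[4] flags=1000 → (cmp)
[5] flags=1000 CS?F → skip
[6] flags=1000 CS?F → skip
[7] flags=1000 VC?T → r1=0x4c

VAL = 0x4c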